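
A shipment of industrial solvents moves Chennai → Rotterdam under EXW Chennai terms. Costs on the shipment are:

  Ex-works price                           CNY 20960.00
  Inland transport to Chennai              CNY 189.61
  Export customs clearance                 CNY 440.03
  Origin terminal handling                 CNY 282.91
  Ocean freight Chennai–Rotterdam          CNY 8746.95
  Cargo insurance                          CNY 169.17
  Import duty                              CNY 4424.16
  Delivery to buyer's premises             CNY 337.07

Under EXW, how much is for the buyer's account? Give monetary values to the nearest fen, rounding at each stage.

EXW: the seller makes goods available at their premises; the buyer bears all onward costs.
Seller's account: goods 20960.00 = 20960.00
Buyer's account: inland to port 189.61 + export clearance 440.03 + origin terminal 282.91 + freight 8746.95 + insurance 169.17 + duty 4424.16 + delivery 337.07 = 14589.90

Buyer's account: CNY 14589.90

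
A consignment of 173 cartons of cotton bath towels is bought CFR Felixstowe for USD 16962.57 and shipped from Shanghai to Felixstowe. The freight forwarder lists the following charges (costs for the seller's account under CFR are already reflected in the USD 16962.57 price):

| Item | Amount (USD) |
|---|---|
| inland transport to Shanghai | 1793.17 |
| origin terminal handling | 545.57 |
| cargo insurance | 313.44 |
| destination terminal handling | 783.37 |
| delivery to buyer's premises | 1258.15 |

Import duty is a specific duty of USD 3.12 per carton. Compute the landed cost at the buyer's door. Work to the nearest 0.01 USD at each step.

CFR: the seller pays costs through ocean freight to the destination port, but not insurance.
Already in the invoice (seller's account under CFR): inland to port, origin terminal — exclude.
CIF value = CFR price + insurance = 16962.57 + 313.44 = 17276.01
Import duty = 173 × 3.12 = 539.76
Buyer bears: insurance 313.44 + destination terminal 783.37 + delivery 1258.15 + duty 539.76 = 2894.72
Landed cost = invoice 16962.57 + 2894.72 = 19857.29

Total landed cost: USD 19857.29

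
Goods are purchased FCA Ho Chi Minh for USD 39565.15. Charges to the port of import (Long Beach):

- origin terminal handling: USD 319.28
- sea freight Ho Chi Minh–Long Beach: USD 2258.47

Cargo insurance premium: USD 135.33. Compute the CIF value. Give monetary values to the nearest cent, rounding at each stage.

CIF = FCA price + pre-shipment costs + freight + insurance
CIF = 39565.15 + 319.28 + 2258.47 + 135.33 = 42278.23

CIF value: USD 42278.23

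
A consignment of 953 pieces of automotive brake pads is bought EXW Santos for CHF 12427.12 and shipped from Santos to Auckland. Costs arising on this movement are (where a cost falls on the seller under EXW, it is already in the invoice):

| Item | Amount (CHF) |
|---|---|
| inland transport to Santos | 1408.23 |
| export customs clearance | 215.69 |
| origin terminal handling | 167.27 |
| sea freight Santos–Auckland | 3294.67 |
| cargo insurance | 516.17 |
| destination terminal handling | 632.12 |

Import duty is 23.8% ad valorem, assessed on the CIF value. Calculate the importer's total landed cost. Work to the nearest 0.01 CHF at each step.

EXW: the seller makes goods available at their premises; the buyer bears all onward costs.
CIF value = EXW price + inland to port + export clearance + origin terminal + freight + insurance = 12427.12 + 1408.23 + 215.69 + 167.27 + 3294.67 + 516.17 = 18029.15
Import duty = 18029.15 × 23.8% = 4290.94
Buyer bears: inland to port 1408.23 + export clearance 215.69 + origin terminal 167.27 + freight 3294.67 + insurance 516.17 + destination terminal 632.12 + duty 4290.94 = 10525.09
Landed cost = invoice 12427.12 + 10525.09 = 22952.21

Total landed cost: CHF 22952.21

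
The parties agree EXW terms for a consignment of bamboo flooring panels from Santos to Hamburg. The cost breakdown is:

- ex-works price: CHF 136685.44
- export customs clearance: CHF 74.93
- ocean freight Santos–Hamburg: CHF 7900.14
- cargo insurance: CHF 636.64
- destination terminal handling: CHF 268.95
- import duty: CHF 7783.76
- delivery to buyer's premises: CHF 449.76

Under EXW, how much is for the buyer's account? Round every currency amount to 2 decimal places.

EXW: the seller makes goods available at their premises; the buyer bears all onward costs.
Seller's account: goods 136685.44 = 136685.44
Buyer's account: export clearance 74.93 + freight 7900.14 + insurance 636.64 + destination terminal 268.95 + duty 7783.76 + delivery 449.76 = 17114.18

Buyer's account: CHF 17114.18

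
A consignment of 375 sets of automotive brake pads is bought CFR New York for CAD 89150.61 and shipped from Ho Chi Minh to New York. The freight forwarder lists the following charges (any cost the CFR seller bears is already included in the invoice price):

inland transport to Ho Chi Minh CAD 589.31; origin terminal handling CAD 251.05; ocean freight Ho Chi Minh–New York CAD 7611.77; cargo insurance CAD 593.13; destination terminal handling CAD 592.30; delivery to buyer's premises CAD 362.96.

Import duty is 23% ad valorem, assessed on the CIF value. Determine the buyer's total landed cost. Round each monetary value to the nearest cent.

CFR: the seller pays costs through ocean freight to the destination port, but not insurance.
Already in the invoice (seller's account under CFR): inland to port, origin terminal, freight — exclude.
CIF value = CFR price + insurance = 89150.61 + 593.13 = 89743.74
Import duty = 89743.74 × 23% = 20641.06
Buyer bears: insurance 593.13 + destination terminal 592.30 + delivery 362.96 + duty 20641.06 = 22189.45
Landed cost = invoice 89150.61 + 22189.45 = 111340.06

Total landed cost: CAD 111340.06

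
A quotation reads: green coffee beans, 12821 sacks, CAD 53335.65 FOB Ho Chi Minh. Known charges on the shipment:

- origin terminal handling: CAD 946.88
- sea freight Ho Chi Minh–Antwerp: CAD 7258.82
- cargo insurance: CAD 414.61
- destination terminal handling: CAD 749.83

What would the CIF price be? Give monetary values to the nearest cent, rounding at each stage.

CIF price: CAD 61009.08

Not relevant to the conversion: origin terminal — on the seller under both FOB and CIF; already in the FOB price and stays in the CIF price. destination terminal — on the buyer under both terms; not part of either seller's price.
From FOB to CIF, the seller additionally bears: freight, insurance.
CIF price = 53335.65 + 7258.82 + 414.61 = 61009.08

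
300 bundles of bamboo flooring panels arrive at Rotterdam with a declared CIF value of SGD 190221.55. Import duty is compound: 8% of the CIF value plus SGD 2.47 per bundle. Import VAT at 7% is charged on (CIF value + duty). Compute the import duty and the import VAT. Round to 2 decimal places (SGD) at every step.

Import duty: SGD 15958.72; import VAT: SGD 14432.62

Ad valorem component: 190221.55 × 8% = 15217.72
Specific component: 300 × 2.47 = 741.00
Import duty = 15217.72 + 741.00 = 15958.72
VAT base = CIF + duty = 190221.55 + 15958.72 = 206180.27
Import VAT = 206180.27 × 7% = 14432.62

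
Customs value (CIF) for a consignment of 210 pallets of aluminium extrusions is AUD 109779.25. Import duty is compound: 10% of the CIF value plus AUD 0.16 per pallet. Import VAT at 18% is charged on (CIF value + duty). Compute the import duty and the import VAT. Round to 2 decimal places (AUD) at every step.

Import duty: AUD 11011.53; import VAT: AUD 21742.34

Ad valorem component: 109779.25 × 10% = 10977.93
Specific component: 210 × 0.16 = 33.60
Import duty = 10977.93 + 33.60 = 11011.53
VAT base = CIF + duty = 109779.25 + 11011.53 = 120790.78
Import VAT = 120790.78 × 18% = 21742.34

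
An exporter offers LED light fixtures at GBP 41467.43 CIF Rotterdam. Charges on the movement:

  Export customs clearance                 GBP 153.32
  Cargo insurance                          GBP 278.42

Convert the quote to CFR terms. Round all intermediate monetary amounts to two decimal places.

Not relevant to the conversion: export clearance — on the seller under both CIF and CFR; already in the CIF price and stays in the CFR price.
From CIF to CFR, the seller no longer bears: insurance.
CFR price = 41467.43 − 278.42 = 41189.01

CFR price: GBP 41189.01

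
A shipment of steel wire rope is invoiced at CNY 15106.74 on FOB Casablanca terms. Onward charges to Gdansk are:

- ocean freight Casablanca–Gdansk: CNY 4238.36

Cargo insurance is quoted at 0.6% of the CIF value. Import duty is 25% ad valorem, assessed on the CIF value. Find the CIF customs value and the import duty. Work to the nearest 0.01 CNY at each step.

Let C be the CIF value. C = FOB price + freight + 0.6% × C
C − 0.6% × C = 15106.74 + 4238.36
0.994 × C = 19345.10
C = 19345.10 / 0.994 = 19461.87
Insurance premium = 0.6% × 19461.87 = 116.77
Import duty = 19461.87 × 25% = 4865.47

CIF value: CNY 19461.87; import duty: CNY 4865.47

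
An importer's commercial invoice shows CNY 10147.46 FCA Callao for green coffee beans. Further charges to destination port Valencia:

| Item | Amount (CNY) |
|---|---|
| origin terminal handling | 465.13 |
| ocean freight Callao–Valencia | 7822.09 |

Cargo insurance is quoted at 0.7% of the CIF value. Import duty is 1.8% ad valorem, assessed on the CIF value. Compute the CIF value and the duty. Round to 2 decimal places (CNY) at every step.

Let C be the CIF value. C = FCA price + pre-shipment costs + freight + 0.7% × C
C − 0.7% × C = 10147.46 + 465.13 + 7822.09
0.993 × C = 18434.68
C = 18434.68 / 0.993 = 18564.63
Insurance premium = 0.7% × 18564.63 = 129.95
Import duty = 18564.63 × 1.8% = 334.16

CIF value: CNY 18564.63; import duty: CNY 334.16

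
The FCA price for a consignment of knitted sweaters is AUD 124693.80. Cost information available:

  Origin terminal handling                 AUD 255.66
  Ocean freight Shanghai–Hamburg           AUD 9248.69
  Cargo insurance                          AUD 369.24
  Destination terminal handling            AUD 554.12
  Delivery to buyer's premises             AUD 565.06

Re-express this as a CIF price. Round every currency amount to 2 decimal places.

Not relevant to the conversion: destination terminal, delivery — on the buyer under both terms; not part of either seller's price.
From FCA to CIF, the seller additionally bears: origin terminal, freight, insurance.
CIF price = 124693.80 + 255.66 + 9248.69 + 369.24 = 134567.39

CIF price: AUD 134567.39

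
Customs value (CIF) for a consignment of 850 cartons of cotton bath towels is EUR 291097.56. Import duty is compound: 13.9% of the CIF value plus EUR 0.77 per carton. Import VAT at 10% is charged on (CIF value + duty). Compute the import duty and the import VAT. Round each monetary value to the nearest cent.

Import duty: EUR 41117.06; import VAT: EUR 33221.46

Ad valorem component: 291097.56 × 13.9% = 40462.56
Specific component: 850 × 0.77 = 654.50
Import duty = 40462.56 + 654.50 = 41117.06
VAT base = CIF + duty = 291097.56 + 41117.06 = 332214.62
Import VAT = 332214.62 × 10% = 33221.46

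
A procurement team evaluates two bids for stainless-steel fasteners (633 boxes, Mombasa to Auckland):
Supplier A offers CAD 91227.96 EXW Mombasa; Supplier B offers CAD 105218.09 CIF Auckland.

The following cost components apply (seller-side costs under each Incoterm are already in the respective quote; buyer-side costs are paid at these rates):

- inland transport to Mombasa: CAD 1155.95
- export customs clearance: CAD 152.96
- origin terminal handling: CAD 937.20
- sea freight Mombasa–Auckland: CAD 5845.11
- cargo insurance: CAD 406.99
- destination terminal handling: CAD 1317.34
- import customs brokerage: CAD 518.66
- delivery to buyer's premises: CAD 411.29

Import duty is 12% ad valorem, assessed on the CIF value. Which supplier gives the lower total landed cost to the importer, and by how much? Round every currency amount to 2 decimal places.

Supplier A (EXW):
CIF value = EXW price + inland to port + export clearance + origin terminal + freight + insurance = 91227.96 + 1155.95 + 152.96 + 937.20 + 5845.11 + 406.99 = 99726.17
Import duty = 99726.17 × 12% = 11967.14
Buyer bears (A): 1155.95 + 152.96 + 937.20 + 5845.11 + 406.99 + 1317.34 + 518.66 + 411.29 = 10745.50
Landed cost (A) = invoice 91227.96 + 10745.50 + duty 11967.14 = 113940.60
Supplier B (CIF):
The CIF price already equals the CIF value: 105218.09
Import duty = 105218.09 × 12% = 12626.17
Buyer bears (B): 1317.34 + 518.66 + 411.29 = 2247.29
Landed cost (B) = invoice 105218.09 + 2247.29 + duty 12626.17 = 120091.55
Difference = |113940.60 − 120091.55| = 6150.95

Supplier A is cheaper by CAD 6150.95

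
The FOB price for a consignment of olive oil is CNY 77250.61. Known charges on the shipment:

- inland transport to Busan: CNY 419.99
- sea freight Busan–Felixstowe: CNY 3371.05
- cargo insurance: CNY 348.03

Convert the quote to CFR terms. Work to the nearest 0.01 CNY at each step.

Not relevant to the conversion: inland to port — on the seller under both FOB and CFR; already in the FOB price and stays in the CFR price. insurance — on the buyer under both terms; not part of either seller's price.
From FOB to CFR, the seller additionally bears: freight.
CFR price = 77250.61 + 3371.05 = 80621.66

CFR price: CNY 80621.66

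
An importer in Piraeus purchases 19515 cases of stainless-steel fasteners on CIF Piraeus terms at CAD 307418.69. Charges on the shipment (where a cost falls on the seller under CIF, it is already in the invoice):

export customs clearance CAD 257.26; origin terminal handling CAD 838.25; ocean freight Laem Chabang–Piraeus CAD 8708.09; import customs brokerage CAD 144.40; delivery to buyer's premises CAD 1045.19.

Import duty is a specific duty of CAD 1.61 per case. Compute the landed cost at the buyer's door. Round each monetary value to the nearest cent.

CIF: the seller pays costs through ocean freight and marine insurance to the destination port.
Already in the invoice (seller's account under CIF): export clearance, origin terminal, freight — exclude.
The CIF price already equals the CIF value: 307418.69
Import duty = 19515 × 1.61 = 31419.15
Buyer bears: brokerage 144.40 + delivery 1045.19 + duty 31419.15 = 32608.74
Landed cost = invoice 307418.69 + 32608.74 = 340027.43

Total landed cost: CAD 340027.43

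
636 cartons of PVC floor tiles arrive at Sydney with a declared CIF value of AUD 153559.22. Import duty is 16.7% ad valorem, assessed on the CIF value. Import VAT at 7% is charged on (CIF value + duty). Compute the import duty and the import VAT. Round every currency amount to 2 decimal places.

Import duty: AUD 25644.39; import VAT: AUD 12544.25

Import duty = 153559.22 × 16.7% = 25644.39
VAT base = CIF + duty = 153559.22 + 25644.39 = 179203.61
Import VAT = 179203.61 × 7% = 12544.25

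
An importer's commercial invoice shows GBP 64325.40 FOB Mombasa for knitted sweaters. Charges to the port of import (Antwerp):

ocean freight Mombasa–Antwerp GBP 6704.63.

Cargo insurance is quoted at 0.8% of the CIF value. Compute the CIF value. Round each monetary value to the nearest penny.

CIF value: GBP 71602.85

Let C be the CIF value. C = FOB price + freight + 0.8% × C
C − 0.8% × C = 64325.40 + 6704.63
0.992 × C = 71030.03
C = 71030.03 / 0.992 = 71602.85
Insurance premium = 0.8% × 71602.85 = 572.82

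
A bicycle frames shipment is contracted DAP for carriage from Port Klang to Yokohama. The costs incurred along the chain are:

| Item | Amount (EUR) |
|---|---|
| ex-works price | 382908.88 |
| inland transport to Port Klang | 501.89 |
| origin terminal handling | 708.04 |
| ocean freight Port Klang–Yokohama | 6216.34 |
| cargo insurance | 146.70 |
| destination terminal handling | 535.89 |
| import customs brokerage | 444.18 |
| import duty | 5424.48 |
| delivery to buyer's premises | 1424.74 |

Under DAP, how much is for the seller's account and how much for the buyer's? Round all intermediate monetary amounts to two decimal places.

Seller: EUR 392442.48; buyer: EUR 5868.66

DAP: the seller bears all costs to the named destination except import duty and clearance.
Seller's account: goods 382908.88 + inland to port 501.89 + origin terminal 708.04 + freight 6216.34 + insurance 146.70 + destination terminal 535.89 + delivery 1424.74 = 392442.48
Buyer's account: brokerage 444.18 + duty 5424.48 = 5868.66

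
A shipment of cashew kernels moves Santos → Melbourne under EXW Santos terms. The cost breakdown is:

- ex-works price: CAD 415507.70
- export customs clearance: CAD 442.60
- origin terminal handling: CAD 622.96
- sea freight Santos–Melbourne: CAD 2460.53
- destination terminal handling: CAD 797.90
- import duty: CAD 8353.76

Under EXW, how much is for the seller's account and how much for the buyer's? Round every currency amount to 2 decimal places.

Seller: CAD 415507.70; buyer: CAD 12677.75

EXW: the seller makes goods available at their premises; the buyer bears all onward costs.
Seller's account: goods 415507.70 = 415507.70
Buyer's account: export clearance 442.60 + origin terminal 622.96 + freight 2460.53 + destination terminal 797.90 + duty 8353.76 = 12677.75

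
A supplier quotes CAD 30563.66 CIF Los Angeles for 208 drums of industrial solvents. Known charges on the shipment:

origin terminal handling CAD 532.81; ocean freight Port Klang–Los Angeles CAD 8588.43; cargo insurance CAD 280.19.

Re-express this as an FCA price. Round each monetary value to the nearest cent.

FCA price: CAD 21162.23

From CIF to FCA, the seller no longer bears: origin terminal, freight, insurance.
FCA price = 30563.66 − 532.81 − 8588.43 − 280.19 = 21162.23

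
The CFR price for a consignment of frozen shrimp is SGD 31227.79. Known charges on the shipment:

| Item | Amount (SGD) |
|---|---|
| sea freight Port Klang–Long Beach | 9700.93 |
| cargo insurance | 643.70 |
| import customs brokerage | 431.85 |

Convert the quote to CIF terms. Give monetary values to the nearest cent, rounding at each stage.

CIF price: SGD 31871.49

Not relevant to the conversion: freight — on the seller under both CFR and CIF; already in the CFR price and stays in the CIF price. brokerage — on the buyer under both terms; not part of either seller's price.
From CFR to CIF, the seller additionally bears: insurance.
CIF price = 31227.79 + 643.70 = 31871.49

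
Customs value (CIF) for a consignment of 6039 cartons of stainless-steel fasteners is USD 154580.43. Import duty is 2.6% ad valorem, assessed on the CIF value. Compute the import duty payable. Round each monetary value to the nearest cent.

Import duty = 154580.43 × 2.6% = 4019.09

Import duty: USD 4019.09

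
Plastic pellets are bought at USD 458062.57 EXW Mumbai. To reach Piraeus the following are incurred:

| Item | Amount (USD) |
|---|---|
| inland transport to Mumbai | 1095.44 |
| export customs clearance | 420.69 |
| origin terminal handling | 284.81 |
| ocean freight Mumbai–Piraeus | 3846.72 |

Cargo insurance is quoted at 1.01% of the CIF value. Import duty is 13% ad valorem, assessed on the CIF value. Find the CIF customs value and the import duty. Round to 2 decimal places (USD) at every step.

CIF value: USD 468441.49; import duty: USD 60897.39

Let C be the CIF value. C = EXW price + pre-shipment costs + freight + 1.01% × C
C − 1.01% × C = 458062.57 + 1095.44 + 420.69 + 284.81 + 3846.72
0.9899 × C = 463710.23
C = 463710.23 / 0.9899 = 468441.49
Insurance premium = 1.01% × 468441.49 = 4731.26
Import duty = 468441.49 × 13% = 60897.39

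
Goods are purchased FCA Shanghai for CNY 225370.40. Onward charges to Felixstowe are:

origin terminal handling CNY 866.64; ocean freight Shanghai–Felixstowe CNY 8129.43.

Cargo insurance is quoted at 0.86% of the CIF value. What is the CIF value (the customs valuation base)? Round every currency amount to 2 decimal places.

CIF value: CNY 236399.51

Let C be the CIF value. C = FCA price + pre-shipment costs + freight + 0.86% × C
C − 0.86% × C = 225370.40 + 866.64 + 8129.43
0.9914 × C = 234366.47
C = 234366.47 / 0.9914 = 236399.51
Insurance premium = 0.86% × 236399.51 = 2033.04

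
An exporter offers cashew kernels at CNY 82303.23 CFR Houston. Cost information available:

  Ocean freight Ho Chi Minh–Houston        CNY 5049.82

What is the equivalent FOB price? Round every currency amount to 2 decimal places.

From CFR to FOB, the seller no longer bears: freight.
FOB price = 82303.23 − 5049.82 = 77253.41

FOB price: CNY 77253.41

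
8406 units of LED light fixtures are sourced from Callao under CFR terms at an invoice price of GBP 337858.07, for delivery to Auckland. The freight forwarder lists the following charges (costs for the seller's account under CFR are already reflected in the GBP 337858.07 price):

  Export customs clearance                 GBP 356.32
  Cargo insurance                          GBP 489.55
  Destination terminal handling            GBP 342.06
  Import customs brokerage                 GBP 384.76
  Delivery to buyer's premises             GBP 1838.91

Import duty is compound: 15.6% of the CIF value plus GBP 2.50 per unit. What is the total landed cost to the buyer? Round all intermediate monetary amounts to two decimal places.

CFR: the seller pays costs through ocean freight to the destination port, but not insurance.
Already in the invoice (seller's account under CFR): export clearance — exclude.
CIF value = CFR price + insurance = 337858.07 + 489.55 = 338347.62
Ad valorem component: 338347.62 × 15.6% = 52782.23
Specific component: 8406 × 2.50 = 21015.00
Import duty = 52782.23 + 21015.00 = 73797.23
Buyer bears: insurance 489.55 + destination terminal 342.06 + brokerage 384.76 + delivery 1838.91 + duty 73797.23 = 76852.51
Landed cost = invoice 337858.07 + 76852.51 = 414710.58

Total landed cost: GBP 414710.58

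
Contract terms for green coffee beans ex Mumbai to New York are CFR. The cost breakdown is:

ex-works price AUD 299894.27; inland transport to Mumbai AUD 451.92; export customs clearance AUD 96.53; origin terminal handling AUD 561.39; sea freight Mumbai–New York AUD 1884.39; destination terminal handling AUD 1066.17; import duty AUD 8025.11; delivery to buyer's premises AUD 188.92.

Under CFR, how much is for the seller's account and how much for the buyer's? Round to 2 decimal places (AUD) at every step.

Seller: AUD 302888.50; buyer: AUD 9280.20

CFR: the seller pays costs through ocean freight to the destination port, but not insurance.
Seller's account: goods 299894.27 + inland to port 451.92 + export clearance 96.53 + origin terminal 561.39 + freight 1884.39 = 302888.50
Buyer's account: destination terminal 1066.17 + duty 8025.11 + delivery 188.92 = 9280.20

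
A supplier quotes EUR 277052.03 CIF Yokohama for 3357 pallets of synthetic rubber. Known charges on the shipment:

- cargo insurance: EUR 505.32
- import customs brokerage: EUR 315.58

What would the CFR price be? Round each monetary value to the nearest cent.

CFR price: EUR 276546.71

Not relevant to the conversion: brokerage — on the buyer under both terms; not part of either seller's price.
From CIF to CFR, the seller no longer bears: insurance.
CFR price = 277052.03 − 505.32 = 276546.71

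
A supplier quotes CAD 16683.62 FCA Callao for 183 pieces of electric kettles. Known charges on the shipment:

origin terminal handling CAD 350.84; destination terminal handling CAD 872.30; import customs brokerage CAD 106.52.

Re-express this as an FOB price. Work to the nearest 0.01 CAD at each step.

FOB price: CAD 17034.46

Not relevant to the conversion: destination terminal, brokerage — on the buyer under both terms; not part of either seller's price.
From FCA to FOB, the seller additionally bears: origin terminal.
FOB price = 16683.62 + 350.84 = 17034.46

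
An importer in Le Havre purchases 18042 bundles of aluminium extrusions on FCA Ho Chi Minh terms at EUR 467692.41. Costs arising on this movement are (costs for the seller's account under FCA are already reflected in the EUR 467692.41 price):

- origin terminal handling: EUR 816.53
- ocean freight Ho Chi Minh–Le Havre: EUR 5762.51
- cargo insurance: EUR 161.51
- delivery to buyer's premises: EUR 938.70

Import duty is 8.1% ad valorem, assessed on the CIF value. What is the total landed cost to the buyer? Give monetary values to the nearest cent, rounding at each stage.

FCA: the seller delivers export-cleared goods to the carrier; the buyer bears costs from that point.
CIF value = FCA price + origin terminal + freight + insurance = 467692.41 + 816.53 + 5762.51 + 161.51 = 474432.96
Import duty = 474432.96 × 8.1% = 38429.07
Buyer bears: origin terminal 816.53 + freight 5762.51 + insurance 161.51 + delivery 938.70 + duty 38429.07 = 46108.32
Landed cost = invoice 467692.41 + 46108.32 = 513800.73

Total landed cost: EUR 513800.73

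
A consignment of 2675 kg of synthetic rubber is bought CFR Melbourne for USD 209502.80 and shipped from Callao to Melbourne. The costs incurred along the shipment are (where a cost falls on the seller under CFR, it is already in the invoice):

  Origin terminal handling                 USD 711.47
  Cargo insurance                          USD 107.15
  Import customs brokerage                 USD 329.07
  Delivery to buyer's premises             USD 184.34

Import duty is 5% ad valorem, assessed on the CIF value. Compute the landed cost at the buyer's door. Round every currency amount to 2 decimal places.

CFR: the seller pays costs through ocean freight to the destination port, but not insurance.
Already in the invoice (seller's account under CFR): origin terminal — exclude.
CIF value = CFR price + insurance = 209502.80 + 107.15 = 209609.95
Import duty = 209609.95 × 5% = 10480.50
Buyer bears: insurance 107.15 + brokerage 329.07 + delivery 184.34 + duty 10480.50 = 11101.06
Landed cost = invoice 209502.80 + 11101.06 = 220603.86

Total landed cost: USD 220603.86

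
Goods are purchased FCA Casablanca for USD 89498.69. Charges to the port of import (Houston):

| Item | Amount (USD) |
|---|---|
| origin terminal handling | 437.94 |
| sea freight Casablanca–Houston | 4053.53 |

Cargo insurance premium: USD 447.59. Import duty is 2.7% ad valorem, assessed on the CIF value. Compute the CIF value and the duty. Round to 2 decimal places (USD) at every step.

CIF value: USD 94437.75; import duty: USD 2549.82

CIF = FCA price + pre-shipment costs + freight + insurance
CIF = 89498.69 + 437.94 + 4053.53 + 447.59 = 94437.75
Import duty = 94437.75 × 2.7% = 2549.82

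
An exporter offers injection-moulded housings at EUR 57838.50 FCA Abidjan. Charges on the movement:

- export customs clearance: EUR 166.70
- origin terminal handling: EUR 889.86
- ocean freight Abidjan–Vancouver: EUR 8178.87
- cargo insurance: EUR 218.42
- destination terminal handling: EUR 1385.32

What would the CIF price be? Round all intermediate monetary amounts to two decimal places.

CIF price: EUR 67125.65

Not relevant to the conversion: export clearance — on the seller under both FCA and CIF; already in the FCA price and stays in the CIF price. destination terminal — on the buyer under both terms; not part of either seller's price.
From FCA to CIF, the seller additionally bears: origin terminal, freight, insurance.
CIF price = 57838.50 + 889.86 + 8178.87 + 218.42 = 67125.65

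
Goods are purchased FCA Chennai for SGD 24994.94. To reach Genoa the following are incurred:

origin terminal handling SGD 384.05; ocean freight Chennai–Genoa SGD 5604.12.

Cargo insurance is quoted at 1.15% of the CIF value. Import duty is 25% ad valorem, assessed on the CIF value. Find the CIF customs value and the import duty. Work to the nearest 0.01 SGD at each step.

CIF value: SGD 31343.56; import duty: SGD 7835.89

Let C be the CIF value. C = FCA price + pre-shipment costs + freight + 1.15% × C
C − 1.15% × C = 24994.94 + 384.05 + 5604.12
0.9885 × C = 30983.11
C = 30983.11 / 0.9885 = 31343.56
Insurance premium = 1.15% × 31343.56 = 360.45
Import duty = 31343.56 × 25% = 7835.89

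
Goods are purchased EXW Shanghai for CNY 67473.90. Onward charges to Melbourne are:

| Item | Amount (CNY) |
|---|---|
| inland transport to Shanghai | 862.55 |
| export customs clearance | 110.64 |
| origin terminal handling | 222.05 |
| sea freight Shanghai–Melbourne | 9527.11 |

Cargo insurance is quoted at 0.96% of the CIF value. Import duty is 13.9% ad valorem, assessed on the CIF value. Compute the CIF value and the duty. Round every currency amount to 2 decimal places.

Let C be the CIF value. C = EXW price + pre-shipment costs + freight + 0.96% × C
C − 0.96% × C = 67473.90 + 862.55 + 110.64 + 222.05 + 9527.11
0.9904 × C = 78196.25
C = 78196.25 / 0.9904 = 78954.21
Insurance premium = 0.96% × 78954.21 = 757.96
Import duty = 78954.21 × 13.9% = 10974.64

CIF value: CNY 78954.21; import duty: CNY 10974.64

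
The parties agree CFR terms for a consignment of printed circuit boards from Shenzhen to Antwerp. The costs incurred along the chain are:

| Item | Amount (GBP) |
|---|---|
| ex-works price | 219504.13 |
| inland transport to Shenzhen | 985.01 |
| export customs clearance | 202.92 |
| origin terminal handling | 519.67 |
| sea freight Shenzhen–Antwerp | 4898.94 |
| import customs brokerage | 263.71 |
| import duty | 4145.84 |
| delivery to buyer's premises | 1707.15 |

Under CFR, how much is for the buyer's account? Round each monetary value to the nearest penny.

CFR: the seller pays costs through ocean freight to the destination port, but not insurance.
Seller's account: goods 219504.13 + inland to port 985.01 + export clearance 202.92 + origin terminal 519.67 + freight 4898.94 = 226110.67
Buyer's account: brokerage 263.71 + duty 4145.84 + delivery 1707.15 = 6116.70

Buyer's account: GBP 6116.70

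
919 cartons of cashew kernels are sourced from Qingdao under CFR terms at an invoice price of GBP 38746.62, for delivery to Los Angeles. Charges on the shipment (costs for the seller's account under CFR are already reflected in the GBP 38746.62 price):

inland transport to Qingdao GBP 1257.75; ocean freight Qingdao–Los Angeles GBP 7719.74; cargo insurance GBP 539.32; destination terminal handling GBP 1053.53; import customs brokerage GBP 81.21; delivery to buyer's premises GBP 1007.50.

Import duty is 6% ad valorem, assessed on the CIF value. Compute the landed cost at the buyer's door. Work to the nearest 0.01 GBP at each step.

CFR: the seller pays costs through ocean freight to the destination port, but not insurance.
Already in the invoice (seller's account under CFR): inland to port, freight — exclude.
CIF value = CFR price + insurance = 38746.62 + 539.32 = 39285.94
Import duty = 39285.94 × 6% = 2357.16
Buyer bears: insurance 539.32 + destination terminal 1053.53 + brokerage 81.21 + delivery 1007.50 + duty 2357.16 = 5038.72
Landed cost = invoice 38746.62 + 5038.72 = 43785.34

Total landed cost: GBP 43785.34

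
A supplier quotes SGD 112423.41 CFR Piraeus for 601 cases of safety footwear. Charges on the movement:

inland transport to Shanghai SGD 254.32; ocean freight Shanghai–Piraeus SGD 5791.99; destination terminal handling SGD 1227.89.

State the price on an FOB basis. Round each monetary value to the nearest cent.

FOB price: SGD 106631.42

Not relevant to the conversion: inland to port — on the seller under both CFR and FOB; already in the CFR price and stays in the FOB price. destination terminal — on the buyer under both terms; not part of either seller's price.
From CFR to FOB, the seller no longer bears: freight.
FOB price = 112423.41 − 5791.99 = 106631.42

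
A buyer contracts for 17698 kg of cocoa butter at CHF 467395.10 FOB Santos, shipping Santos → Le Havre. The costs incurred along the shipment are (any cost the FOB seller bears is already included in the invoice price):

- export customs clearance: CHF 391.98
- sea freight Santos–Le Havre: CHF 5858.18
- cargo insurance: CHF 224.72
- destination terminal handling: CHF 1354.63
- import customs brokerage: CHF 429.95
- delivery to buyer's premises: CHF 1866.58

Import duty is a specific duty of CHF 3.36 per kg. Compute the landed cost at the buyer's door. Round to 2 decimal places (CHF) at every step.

FOB: the seller bears costs until goods are on board at the origin port; the buyer bears freight, insurance and all costs thereafter.
Already in the invoice (seller's account under FOB): export clearance — exclude.
CIF value = FOB price + freight + insurance = 467395.10 + 5858.18 + 224.72 = 473478.00
Import duty = 17698 × 3.36 = 59465.28
Buyer bears: freight 5858.18 + insurance 224.72 + destination terminal 1354.63 + brokerage 429.95 + delivery 1866.58 + duty 59465.28 = 69199.34
Landed cost = invoice 467395.10 + 69199.34 = 536594.44

Total landed cost: CHF 536594.44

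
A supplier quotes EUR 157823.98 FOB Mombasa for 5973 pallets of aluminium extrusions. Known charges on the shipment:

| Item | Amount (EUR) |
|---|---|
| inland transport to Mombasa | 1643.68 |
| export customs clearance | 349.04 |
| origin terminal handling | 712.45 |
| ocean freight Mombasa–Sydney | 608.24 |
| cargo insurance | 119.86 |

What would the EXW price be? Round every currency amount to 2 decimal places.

Not relevant to the conversion: insurance, freight — on the buyer under both terms; not part of either seller's price.
From FOB to EXW, the seller no longer bears: inland to port, export clearance, origin terminal.
EXW price = 157823.98 − 1643.68 − 349.04 − 712.45 = 155118.81

EXW price: EUR 155118.81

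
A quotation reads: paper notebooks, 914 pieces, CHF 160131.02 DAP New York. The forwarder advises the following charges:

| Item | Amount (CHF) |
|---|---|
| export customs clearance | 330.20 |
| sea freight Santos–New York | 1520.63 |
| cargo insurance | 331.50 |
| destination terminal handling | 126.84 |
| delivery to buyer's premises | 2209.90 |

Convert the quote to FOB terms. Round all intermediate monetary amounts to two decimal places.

FOB price: CHF 155942.15

Not relevant to the conversion: export clearance — on the seller under both DAP and FOB; already in the DAP price and stays in the FOB price.
From DAP to FOB, the seller no longer bears: freight, insurance, destination terminal, delivery.
FOB price = 160131.02 − 1520.63 − 331.50 − 126.84 − 2209.90 = 155942.15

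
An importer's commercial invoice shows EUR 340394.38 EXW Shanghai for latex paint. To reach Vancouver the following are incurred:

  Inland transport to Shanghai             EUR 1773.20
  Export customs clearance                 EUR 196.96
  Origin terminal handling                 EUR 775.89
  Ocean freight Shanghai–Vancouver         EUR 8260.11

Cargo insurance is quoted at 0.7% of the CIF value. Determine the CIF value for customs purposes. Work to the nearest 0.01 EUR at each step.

Let C be the CIF value. C = EXW price + pre-shipment costs + freight + 0.7% × C
C − 0.7% × C = 340394.38 + 1773.20 + 196.96 + 775.89 + 8260.11
0.993 × C = 351400.54
C = 351400.54 / 0.993 = 353877.68
Insurance premium = 0.7% × 353877.68 = 2477.14

CIF value: EUR 353877.68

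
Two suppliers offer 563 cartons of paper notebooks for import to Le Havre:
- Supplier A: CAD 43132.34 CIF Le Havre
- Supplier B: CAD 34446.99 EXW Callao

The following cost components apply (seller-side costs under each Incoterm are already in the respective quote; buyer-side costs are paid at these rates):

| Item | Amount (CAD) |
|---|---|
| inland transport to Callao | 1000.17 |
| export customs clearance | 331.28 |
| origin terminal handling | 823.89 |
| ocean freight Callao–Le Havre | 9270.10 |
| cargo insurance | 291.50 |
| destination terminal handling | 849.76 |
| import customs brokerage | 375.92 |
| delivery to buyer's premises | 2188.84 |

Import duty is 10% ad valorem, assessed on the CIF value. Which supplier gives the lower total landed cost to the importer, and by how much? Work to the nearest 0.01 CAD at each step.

Supplier A (CIF):
The CIF price already equals the CIF value: 43132.34
Import duty = 43132.34 × 10% = 4313.23
Buyer bears (A): 849.76 + 375.92 + 2188.84 = 3414.52
Landed cost (A) = invoice 43132.34 + 3414.52 + duty 4313.23 = 50860.09
Supplier B (EXW):
CIF value = EXW price + inland to port + export clearance + origin terminal + freight + insurance = 34446.99 + 1000.17 + 331.28 + 823.89 + 9270.10 + 291.50 = 46163.93
Import duty = 46163.93 × 10% = 4616.39
Buyer bears (B): 1000.17 + 331.28 + 823.89 + 9270.10 + 291.50 + 849.76 + 375.92 + 2188.84 = 15131.46
Landed cost (B) = invoice 34446.99 + 15131.46 + duty 4616.39 = 54194.84
Difference = |50860.09 − 54194.84| = 3334.75

Supplier A is cheaper by CAD 3334.75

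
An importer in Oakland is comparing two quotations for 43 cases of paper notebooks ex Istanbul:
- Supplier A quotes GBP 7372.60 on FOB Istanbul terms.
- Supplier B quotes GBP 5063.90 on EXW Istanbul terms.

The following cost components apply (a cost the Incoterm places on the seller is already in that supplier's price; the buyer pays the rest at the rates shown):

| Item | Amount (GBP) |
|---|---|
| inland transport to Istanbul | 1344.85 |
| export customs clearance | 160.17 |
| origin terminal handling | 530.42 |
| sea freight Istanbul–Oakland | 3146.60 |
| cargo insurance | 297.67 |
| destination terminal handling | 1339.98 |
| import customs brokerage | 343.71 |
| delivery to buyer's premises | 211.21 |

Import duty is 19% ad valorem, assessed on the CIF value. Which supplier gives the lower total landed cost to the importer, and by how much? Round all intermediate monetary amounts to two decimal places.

Supplier A (FOB):
CIF value = FOB price + freight + insurance = 7372.60 + 3146.60 + 297.67 = 10816.87
Import duty = 10816.87 × 19% = 2055.21
Buyer bears (A): 3146.60 + 297.67 + 1339.98 + 343.71 + 211.21 = 5339.17
Landed cost (A) = invoice 7372.60 + 5339.17 + duty 2055.21 = 14766.98
Supplier B (EXW):
CIF value = EXW price + inland to port + export clearance + origin terminal + freight + insurance = 5063.90 + 1344.85 + 160.17 + 530.42 + 3146.60 + 297.67 = 10543.61
Import duty = 10543.61 × 19% = 2003.29
Buyer bears (B): 1344.85 + 160.17 + 530.42 + 3146.60 + 297.67 + 1339.98 + 343.71 + 211.21 = 7374.61
Landed cost (B) = invoice 5063.90 + 7374.61 + duty 2003.29 = 14441.80
Difference = |14766.98 − 14441.80| = 325.18

Supplier B is cheaper by GBP 325.18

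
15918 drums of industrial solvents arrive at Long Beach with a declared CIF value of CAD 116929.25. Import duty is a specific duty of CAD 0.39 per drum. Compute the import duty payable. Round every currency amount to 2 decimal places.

Import duty: CAD 6208.02

Import duty = 15918 × 0.39 = 6208.02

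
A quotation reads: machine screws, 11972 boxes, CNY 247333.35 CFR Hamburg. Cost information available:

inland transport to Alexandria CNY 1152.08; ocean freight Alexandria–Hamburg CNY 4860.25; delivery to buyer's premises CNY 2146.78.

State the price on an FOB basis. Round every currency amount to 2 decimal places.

FOB price: CNY 242473.10

Not relevant to the conversion: inland to port — on the seller under both CFR and FOB; already in the CFR price and stays in the FOB price. delivery — on the buyer under both terms; not part of either seller's price.
From CFR to FOB, the seller no longer bears: freight.
FOB price = 247333.35 − 4860.25 = 242473.10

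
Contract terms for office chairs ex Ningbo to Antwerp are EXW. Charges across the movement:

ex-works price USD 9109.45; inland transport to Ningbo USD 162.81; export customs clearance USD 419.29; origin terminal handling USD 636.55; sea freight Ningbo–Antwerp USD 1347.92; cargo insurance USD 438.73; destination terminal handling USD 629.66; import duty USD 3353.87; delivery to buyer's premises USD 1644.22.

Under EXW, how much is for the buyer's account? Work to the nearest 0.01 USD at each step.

Buyer's account: USD 8633.05

EXW: the seller makes goods available at their premises; the buyer bears all onward costs.
Seller's account: goods 9109.45 = 9109.45
Buyer's account: inland to port 162.81 + export clearance 419.29 + origin terminal 636.55 + freight 1347.92 + insurance 438.73 + destination terminal 629.66 + duty 3353.87 + delivery 1644.22 = 8633.05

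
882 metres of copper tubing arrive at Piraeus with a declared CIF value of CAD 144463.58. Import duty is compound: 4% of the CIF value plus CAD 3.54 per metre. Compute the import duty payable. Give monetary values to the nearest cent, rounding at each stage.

Ad valorem component: 144463.58 × 4% = 5778.54
Specific component: 882 × 3.54 = 3122.28
Import duty = 5778.54 + 3122.28 = 8900.82

Import duty: CAD 8900.82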